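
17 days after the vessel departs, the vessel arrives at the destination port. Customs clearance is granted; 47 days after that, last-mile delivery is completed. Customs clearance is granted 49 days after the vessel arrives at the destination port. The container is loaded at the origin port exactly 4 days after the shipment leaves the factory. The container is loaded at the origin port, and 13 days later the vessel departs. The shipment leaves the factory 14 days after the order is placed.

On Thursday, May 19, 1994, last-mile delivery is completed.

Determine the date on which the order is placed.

Last-mile delivery is completed: May 19, 1994.
Customs clearance is granted: May 19, 1994 − 47 days = Apr 2, 1994.
The vessel arrives at the destination port: Apr 2, 1994 − 49 days = Feb 12, 1994.
The vessel departs: Feb 12, 1994 − 17 days = Jan 26, 1994.
The container is loaded at the origin port: Jan 26, 1994 − 13 days = Jan 13, 1994.
The shipment leaves the factory: Jan 13, 1994 − 4 days = Jan 9, 1994.
The order is placed: Jan 9, 1994 − 14 days = Dec 26, 1993.

Sunday, December 26, 1993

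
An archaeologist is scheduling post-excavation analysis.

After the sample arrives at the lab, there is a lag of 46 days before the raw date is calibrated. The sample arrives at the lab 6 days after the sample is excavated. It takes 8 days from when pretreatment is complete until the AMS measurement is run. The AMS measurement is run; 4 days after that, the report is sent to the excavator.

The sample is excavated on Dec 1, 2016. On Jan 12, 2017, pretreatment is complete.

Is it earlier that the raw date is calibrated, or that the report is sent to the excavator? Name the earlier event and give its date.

The raw date is calibrated — Jan 22, 2017

The sample is excavated: Dec 1, 2016.
The sample arrives at the lab: Dec 1, 2016 + 6 days = Dec 7, 2016.
The raw date is calibrated: Dec 7, 2016 + 46 days = Jan 22, 2017.
Pretreatment is complete: Jan 12, 2017.
The AMS measurement is run: Jan 12, 2017 + 8 days = Jan 20, 2017.
The report is sent to the excavator: Jan 20, 2017 + 4 days = Jan 24, 2017.
Comparing: the raw date is calibrated on Jan 22, 2017 vs the report is sent to the excavator on Jan 24, 2017. Earlier: the raw date is calibrated.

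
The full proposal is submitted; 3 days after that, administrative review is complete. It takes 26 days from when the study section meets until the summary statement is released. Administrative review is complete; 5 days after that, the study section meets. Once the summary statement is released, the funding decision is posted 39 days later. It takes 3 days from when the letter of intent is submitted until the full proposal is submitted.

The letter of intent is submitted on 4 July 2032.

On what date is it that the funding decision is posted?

18 September 2032

The letter of intent is submitted: Jul 4, 2032.
The full proposal is submitted: Jul 4, 2032 + 3 days = Jul 7, 2032.
Administrative review is complete: Jul 7, 2032 + 3 days = Jul 10, 2032.
The study section meets: Jul 10, 2032 + 5 days = Jul 15, 2032.
The summary statement is released: Jul 15, 2032 + 26 days = Aug 10, 2032.
The funding decision is posted: Aug 10, 2032 + 39 days = Sep 18, 2032.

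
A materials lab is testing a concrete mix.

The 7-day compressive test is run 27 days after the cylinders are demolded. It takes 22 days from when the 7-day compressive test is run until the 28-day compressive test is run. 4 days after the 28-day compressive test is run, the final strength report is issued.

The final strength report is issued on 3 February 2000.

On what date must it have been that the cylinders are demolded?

The final strength report is issued: Feb 3, 2000.
The 28-day compressive test is run: Feb 3, 2000 − 4 days = Jan 30, 2000.
The 7-day compressive test is run: Jan 30, 2000 − 22 days = Jan 8, 2000.
The cylinders are demolded: Jan 8, 2000 − 27 days = Dec 12, 1999.

12 December 1999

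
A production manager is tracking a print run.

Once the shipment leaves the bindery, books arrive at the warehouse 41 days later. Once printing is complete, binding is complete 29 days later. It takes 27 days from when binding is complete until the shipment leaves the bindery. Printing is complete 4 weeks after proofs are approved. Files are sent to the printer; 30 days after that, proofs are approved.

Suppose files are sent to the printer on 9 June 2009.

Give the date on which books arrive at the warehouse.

Files are sent to the printer: Jun 9, 2009.
Proofs are approved: Jun 9, 2009 + 30 days = Jul 9, 2009.
Printing is complete: Jul 9, 2009 + 4 weeks = Aug 6, 2009.
Binding is complete: Aug 6, 2009 + 29 days = Sep 4, 2009.
The shipment leaves the bindery: Sep 4, 2009 + 27 days = Oct 1, 2009.
Books arrive at the warehouse: Oct 1, 2009 + 41 days = Nov 11, 2009.

11 November 2009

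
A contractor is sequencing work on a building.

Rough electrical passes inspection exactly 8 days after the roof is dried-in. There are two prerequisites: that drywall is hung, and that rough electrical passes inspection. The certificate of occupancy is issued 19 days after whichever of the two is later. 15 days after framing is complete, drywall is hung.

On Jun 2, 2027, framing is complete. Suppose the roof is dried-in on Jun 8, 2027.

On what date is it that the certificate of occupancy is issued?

Jul 6, 2027

Framing is complete: Jun 2, 2027.
Drywall is hung: Jun 2, 2027 + 15 days = Jun 17, 2027.
The roof is dried-in: Jun 8, 2027.
Rough electrical passes inspection: Jun 8, 2027 + 8 days = Jun 16, 2027.
Both prerequisites met — drywall is hung (Jun 17, 2027), rough electrical passes inspection (Jun 16, 2027); the later is Jun 17, 2027.
The certificate of occupancy is issued: Jun 17, 2027 + 19 days = Jul 6, 2027.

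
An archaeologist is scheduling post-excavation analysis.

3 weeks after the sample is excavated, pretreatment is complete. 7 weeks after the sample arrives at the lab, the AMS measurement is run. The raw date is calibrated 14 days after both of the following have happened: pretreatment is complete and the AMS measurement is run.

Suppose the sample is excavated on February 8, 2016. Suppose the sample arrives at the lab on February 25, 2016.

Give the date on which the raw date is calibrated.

The sample is excavated: Feb 8, 2016.
Pretreatment is complete: Feb 8, 2016 + 3 weeks = Feb 29, 2016.
The sample arrives at the lab: Feb 25, 2016.
The AMS measurement is run: Feb 25, 2016 + 7 weeks = Apr 14, 2016.
Both prerequisites met — pretreatment is complete (Feb 29, 2016), the AMS measurement is run (Apr 14, 2016); the later is Apr 14, 2016.
The raw date is calibrated: Apr 14, 2016 + 14 days = Apr 28, 2016.

April 28, 2016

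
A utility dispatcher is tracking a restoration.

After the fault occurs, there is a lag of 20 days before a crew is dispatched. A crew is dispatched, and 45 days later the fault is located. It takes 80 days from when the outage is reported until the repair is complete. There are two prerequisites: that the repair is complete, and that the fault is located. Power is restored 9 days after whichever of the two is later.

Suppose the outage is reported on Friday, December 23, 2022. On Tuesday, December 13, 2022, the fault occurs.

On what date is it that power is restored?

Wednesday, March 22, 2023

The outage is reported: Dec 23, 2022.
The repair is complete: Dec 23, 2022 + 80 days = Mar 13, 2023.
The fault occurs: Dec 13, 2022.
A crew is dispatched: Dec 13, 2022 + 20 days = Jan 2, 2023.
The fault is located: Jan 2, 2023 + 45 days = Feb 16, 2023.
Both prerequisites met — the repair is complete (Mar 13, 2023), the fault is located (Feb 16, 2023); the later is Mar 13, 2023.
Power is restored: Mar 13, 2023 + 9 days = Mar 22, 2023.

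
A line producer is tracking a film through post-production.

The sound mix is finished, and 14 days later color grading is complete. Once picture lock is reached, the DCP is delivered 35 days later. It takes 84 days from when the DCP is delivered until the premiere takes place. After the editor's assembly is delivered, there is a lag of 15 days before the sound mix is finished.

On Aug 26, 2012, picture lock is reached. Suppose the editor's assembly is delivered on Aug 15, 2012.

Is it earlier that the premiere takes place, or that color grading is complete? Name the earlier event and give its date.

Color grading is complete — Sep 13, 2012

Picture lock is reached: Aug 26, 2012.
The DCP is delivered: Aug 26, 2012 + 35 days = Sep 30, 2012.
The premiere takes place: Sep 30, 2012 + 84 days = Dec 23, 2012.
The editor's assembly is delivered: Aug 15, 2012.
The sound mix is finished: Aug 15, 2012 + 15 days = Aug 30, 2012.
Color grading is complete: Aug 30, 2012 + 14 days = Sep 13, 2012.
Comparing: the premiere takes place on Dec 23, 2012 vs color grading is complete on Sep 13, 2012. Earlier: color grading is complete.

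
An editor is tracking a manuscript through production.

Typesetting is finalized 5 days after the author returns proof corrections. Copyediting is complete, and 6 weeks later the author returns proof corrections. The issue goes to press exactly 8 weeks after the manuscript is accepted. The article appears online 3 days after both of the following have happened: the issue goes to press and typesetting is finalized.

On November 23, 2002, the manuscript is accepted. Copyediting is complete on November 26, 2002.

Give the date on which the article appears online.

January 21, 2003

The manuscript is accepted: Nov 23, 2002.
The issue goes to press: Nov 23, 2002 + 8 weeks = Jan 18, 2003.
Copyediting is complete: Nov 26, 2002.
The author returns proof corrections: Nov 26, 2002 + 6 weeks = Jan 7, 2003.
Typesetting is finalized: Jan 7, 2003 + 5 days = Jan 12, 2003.
Both prerequisites met — the issue goes to press (Jan 18, 2003), typesetting is finalized (Jan 12, 2003); the later is Jan 18, 2003.
The article appears online: Jan 18, 2003 + 3 days = Jan 21, 2003.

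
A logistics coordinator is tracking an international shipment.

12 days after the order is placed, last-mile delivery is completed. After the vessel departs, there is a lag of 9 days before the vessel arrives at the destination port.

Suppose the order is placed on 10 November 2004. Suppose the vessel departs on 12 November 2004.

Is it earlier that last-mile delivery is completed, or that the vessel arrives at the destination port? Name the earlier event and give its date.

The vessel arrives at the destination port — 21 November 2004

The order is placed: Nov 10, 2004.
Last-mile delivery is completed: Nov 10, 2004 + 12 days = Nov 22, 2004.
The vessel departs: Nov 12, 2004.
The vessel arrives at the destination port: Nov 12, 2004 + 9 days = Nov 21, 2004.
Comparing: last-mile delivery is completed on Nov 22, 2004 vs the vessel arrives at the destination port on Nov 21, 2004. Earlier: the vessel arrives at the destination port.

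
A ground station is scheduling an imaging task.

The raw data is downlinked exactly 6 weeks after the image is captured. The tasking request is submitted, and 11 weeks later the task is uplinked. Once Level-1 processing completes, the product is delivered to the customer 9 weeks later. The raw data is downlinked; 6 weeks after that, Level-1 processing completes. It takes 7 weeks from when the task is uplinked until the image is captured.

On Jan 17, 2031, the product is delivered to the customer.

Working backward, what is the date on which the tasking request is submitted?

The product is delivered to the customer: Jan 17, 2031.
Level-1 processing completes: Jan 17, 2031 − 9 weeks = Nov 15, 2030.
The raw data is downlinked: Nov 15, 2030 − 6 weeks = Oct 4, 2030.
The image is captured: Oct 4, 2030 − 6 weeks = Aug 23, 2030.
The task is uplinked: Aug 23, 2030 − 7 weeks = Jul 5, 2030.
The tasking request is submitted: Jul 5, 2030 − 11 weeks = Apr 19, 2030.

Apr 19, 2030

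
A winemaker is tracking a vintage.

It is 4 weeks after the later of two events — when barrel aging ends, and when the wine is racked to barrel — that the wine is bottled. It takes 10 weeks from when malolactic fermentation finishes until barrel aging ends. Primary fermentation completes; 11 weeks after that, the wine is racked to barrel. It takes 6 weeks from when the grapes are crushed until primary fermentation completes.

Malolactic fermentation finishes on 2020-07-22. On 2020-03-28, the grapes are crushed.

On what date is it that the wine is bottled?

2020-10-28

Malolactic fermentation finishes: Jul 22, 2020.
Barrel aging ends: Jul 22, 2020 + 10 weeks = Sep 30, 2020.
The grapes are crushed: Mar 28, 2020.
Primary fermentation completes: Mar 28, 2020 + 6 weeks = May 9, 2020.
The wine is racked to barrel: May 9, 2020 + 11 weeks = Jul 25, 2020.
Both prerequisites met — barrel aging ends (Sep 30, 2020), the wine is racked to barrel (Jul 25, 2020); the later is Sep 30, 2020.
The wine is bottled: Sep 30, 2020 + 4 weeks = Oct 28, 2020.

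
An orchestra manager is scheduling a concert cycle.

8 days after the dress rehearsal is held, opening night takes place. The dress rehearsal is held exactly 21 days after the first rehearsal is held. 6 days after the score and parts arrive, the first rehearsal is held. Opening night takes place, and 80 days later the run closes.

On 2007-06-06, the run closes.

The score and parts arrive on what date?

2007-02-11

The run closes: Jun 6, 2007.
Opening night takes place: Jun 6, 2007 − 80 days = Mar 18, 2007.
The dress rehearsal is held: Mar 18, 2007 − 8 days = Mar 10, 2007.
The first rehearsal is held: Mar 10, 2007 − 21 days = Feb 17, 2007.
The score and parts arrive: Feb 17, 2007 − 6 days = Feb 11, 2007.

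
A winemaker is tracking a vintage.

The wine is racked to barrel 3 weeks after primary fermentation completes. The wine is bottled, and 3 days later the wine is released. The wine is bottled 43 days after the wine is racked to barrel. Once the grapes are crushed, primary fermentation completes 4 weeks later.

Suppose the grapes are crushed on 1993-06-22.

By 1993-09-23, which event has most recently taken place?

The wine is bottled

The grapes are crushed: Jun 22, 1993.
Primary fermentation completes: Jun 22, 1993 + 4 weeks = Jul 20, 1993.
The wine is racked to barrel: Jul 20, 1993 + 3 weeks = Aug 10, 1993.
The wine is bottled: Aug 10, 1993 + 43 days = Sep 22, 1993.
The wine is released: Sep 22, 1993 + 3 days = Sep 25, 1993.
Sep 23, 1993 falls between when the wine is bottled (Sep 22, 1993) and when the wine is released (Sep 25, 1993).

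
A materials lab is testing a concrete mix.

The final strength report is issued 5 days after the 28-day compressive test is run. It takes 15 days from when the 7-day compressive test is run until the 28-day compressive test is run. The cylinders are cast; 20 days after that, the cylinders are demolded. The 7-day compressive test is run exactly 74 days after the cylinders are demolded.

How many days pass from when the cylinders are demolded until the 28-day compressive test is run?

89 days

Causal path: the cylinders are demolded → the 7-day compressive test is run → the 28-day compressive test is run.
Total delay along the path: 74 + 15 = 89 days.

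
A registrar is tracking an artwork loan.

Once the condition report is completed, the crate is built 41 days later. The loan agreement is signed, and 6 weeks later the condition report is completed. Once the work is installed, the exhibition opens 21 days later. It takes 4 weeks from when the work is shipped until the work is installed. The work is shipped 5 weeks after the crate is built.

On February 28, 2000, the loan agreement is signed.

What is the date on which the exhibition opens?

August 13, 2000

The loan agreement is signed: Feb 28, 2000.
The condition report is completed: Feb 28, 2000 + 6 weeks = Apr 10, 2000.
The crate is built: Apr 10, 2000 + 41 days = May 21, 2000.
The work is shipped: May 21, 2000 + 5 weeks = Jun 25, 2000.
The work is installed: Jun 25, 2000 + 4 weeks = Jul 23, 2000.
The exhibition opens: Jul 23, 2000 + 21 days = Aug 13, 2000.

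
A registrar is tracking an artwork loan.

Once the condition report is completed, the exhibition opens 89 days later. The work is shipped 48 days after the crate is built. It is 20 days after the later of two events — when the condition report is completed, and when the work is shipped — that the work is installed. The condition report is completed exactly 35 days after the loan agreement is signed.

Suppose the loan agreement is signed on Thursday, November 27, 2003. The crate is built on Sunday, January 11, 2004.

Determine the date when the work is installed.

Friday, March 19, 2004

The loan agreement is signed: Nov 27, 2003.
The condition report is completed: Nov 27, 2003 + 35 days = Jan 1, 2004.
The crate is built: Jan 11, 2004.
The work is shipped: Jan 11, 2004 + 48 days = Feb 28, 2004.
Both prerequisites met — the condition report is completed (Jan 1, 2004), the work is shipped (Feb 28, 2004); the later is Feb 28, 2004.
The work is installed: Feb 28, 2004 + 20 days = Mar 19, 2004.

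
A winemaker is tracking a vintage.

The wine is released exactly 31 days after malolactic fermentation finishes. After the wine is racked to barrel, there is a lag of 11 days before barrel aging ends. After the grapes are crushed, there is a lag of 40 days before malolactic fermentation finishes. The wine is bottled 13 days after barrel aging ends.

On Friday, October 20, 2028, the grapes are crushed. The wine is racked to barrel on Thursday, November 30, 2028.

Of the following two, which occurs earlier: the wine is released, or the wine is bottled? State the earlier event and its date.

The grapes are crushed: Oct 20, 2028.
Malolactic fermentation finishes: Oct 20, 2028 + 40 days = Nov 29, 2028.
The wine is released: Nov 29, 2028 + 31 days = Dec 30, 2028.
The wine is racked to barrel: Nov 30, 2028.
Barrel aging ends: Nov 30, 2028 + 11 days = Dec 11, 2028.
The wine is bottled: Dec 11, 2028 + 13 days = Dec 24, 2028.
Comparing: the wine is released on Dec 30, 2028 vs the wine is bottled on Dec 24, 2028. Earlier: the wine is bottled.

The wine is bottled — Sunday, December 24, 2028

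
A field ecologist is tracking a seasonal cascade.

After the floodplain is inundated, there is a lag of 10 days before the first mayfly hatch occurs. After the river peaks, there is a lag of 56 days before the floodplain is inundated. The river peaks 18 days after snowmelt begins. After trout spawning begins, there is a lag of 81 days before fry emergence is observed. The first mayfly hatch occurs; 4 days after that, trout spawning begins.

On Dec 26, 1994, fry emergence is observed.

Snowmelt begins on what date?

Fry emergence is observed: Dec 26, 1994.
Trout spawning begins: Dec 26, 1994 − 81 days = Oct 6, 1994.
The first mayfly hatch occurs: Oct 6, 1994 − 4 days = Oct 2, 1994.
The floodplain is inundated: Oct 2, 1994 − 10 days = Sep 22, 1994.
The river peaks: Sep 22, 1994 − 56 days = Jul 28, 1994.
Snowmelt begins: Jul 28, 1994 − 18 days = Jul 10, 1994.

Jul 10, 1994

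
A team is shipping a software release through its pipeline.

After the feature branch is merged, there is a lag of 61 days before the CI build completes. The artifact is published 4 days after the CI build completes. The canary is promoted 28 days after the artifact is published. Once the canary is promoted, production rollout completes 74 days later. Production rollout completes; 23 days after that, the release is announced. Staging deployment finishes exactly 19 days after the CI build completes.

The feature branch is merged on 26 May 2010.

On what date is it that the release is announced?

The feature branch is merged: May 26, 2010.
The CI build completes: May 26, 2010 + 61 days = Jul 26, 2010.
The artifact is published: Jul 26, 2010 + 4 days = Jul 30, 2010.
The canary is promoted: Jul 30, 2010 + 28 days = Aug 27, 2010.
Production rollout completes: Aug 27, 2010 + 74 days = Nov 9, 2010.
The release is announced: Nov 9, 2010 + 23 days = Dec 2, 2010.

2 December 2010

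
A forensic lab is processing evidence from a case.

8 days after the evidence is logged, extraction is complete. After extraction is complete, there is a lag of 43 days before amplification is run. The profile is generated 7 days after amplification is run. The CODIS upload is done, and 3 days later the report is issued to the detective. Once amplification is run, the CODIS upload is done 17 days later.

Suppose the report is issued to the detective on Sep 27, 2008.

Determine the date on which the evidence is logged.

Jul 18, 2008

The report is issued to the detective: Sep 27, 2008.
The CODIS upload is done: Sep 27, 2008 − 3 days = Sep 24, 2008.
Amplification is run: Sep 24, 2008 − 17 days = Sep 7, 2008.
Extraction is complete: Sep 7, 2008 − 43 days = Jul 26, 2008.
The evidence is logged: Jul 26, 2008 − 8 days = Jul 18, 2008.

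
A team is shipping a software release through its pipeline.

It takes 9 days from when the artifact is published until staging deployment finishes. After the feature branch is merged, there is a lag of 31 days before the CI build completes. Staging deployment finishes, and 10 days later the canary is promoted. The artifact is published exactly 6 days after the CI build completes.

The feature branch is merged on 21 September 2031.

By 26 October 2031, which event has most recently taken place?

The feature branch is merged: Sep 21, 2031.
The CI build completes: Sep 21, 2031 + 31 days = Oct 22, 2031.
The artifact is published: Oct 22, 2031 + 6 days = Oct 28, 2031.
Staging deployment finishes: Oct 28, 2031 + 9 days = Nov 6, 2031.
The canary is promoted: Nov 6, 2031 + 10 days = Nov 16, 2031.
Oct 26, 2031 falls between when the CI build completes (Oct 22, 2031) and when the artifact is published (Oct 28, 2031).

The CI build completes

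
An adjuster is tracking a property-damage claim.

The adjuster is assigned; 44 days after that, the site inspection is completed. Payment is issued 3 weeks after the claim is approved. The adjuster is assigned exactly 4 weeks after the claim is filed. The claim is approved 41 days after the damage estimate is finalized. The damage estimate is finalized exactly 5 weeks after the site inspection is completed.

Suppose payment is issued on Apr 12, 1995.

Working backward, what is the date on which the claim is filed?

Payment is issued: Apr 12, 1995.
The claim is approved: Apr 12, 1995 − 3 weeks = Mar 22, 1995.
The damage estimate is finalized: Mar 22, 1995 − 41 days = Feb 9, 1995.
The site inspection is completed: Feb 9, 1995 − 5 weeks = Jan 5, 1995.
The adjuster is assigned: Jan 5, 1995 − 44 days = Nov 22, 1994.
The claim is filed: Nov 22, 1994 − 4 weeks = Oct 25, 1994.

Oct 25, 1994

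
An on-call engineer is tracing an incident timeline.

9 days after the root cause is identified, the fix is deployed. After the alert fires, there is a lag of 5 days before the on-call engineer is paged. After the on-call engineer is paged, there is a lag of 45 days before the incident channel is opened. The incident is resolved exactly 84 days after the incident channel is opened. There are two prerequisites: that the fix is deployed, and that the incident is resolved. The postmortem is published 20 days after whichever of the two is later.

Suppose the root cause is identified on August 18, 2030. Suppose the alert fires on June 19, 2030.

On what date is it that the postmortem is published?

The root cause is identified: Aug 18, 2030.
The fix is deployed: Aug 18, 2030 + 9 days = Aug 27, 2030.
The alert fires: Jun 19, 2030.
The on-call engineer is paged: Jun 19, 2030 + 5 days = Jun 24, 2030.
The incident channel is opened: Jun 24, 2030 + 45 days = Aug 8, 2030.
The incident is resolved: Aug 8, 2030 + 84 days = Oct 31, 2030.
Both prerequisites met — the fix is deployed (Aug 27, 2030), the incident is resolved (Oct 31, 2030); the later is Oct 31, 2030.
The postmortem is published: Oct 31, 2030 + 20 days = Nov 20, 2030.

November 20, 2030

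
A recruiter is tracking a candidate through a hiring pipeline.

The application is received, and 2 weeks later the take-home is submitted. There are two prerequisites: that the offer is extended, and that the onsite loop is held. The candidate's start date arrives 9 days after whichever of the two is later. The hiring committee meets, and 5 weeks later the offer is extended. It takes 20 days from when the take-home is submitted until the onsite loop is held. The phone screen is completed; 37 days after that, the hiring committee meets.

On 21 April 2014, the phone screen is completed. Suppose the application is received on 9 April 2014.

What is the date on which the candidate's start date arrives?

The phone screen is completed: Apr 21, 2014.
The hiring committee meets: Apr 21, 2014 + 37 days = May 28, 2014.
The offer is extended: May 28, 2014 + 5 weeks = Jul 2, 2014.
The application is received: Apr 9, 2014.
The take-home is submitted: Apr 9, 2014 + 2 weeks = Apr 23, 2014.
The onsite loop is held: Apr 23, 2014 + 20 days = May 13, 2014.
Both prerequisites met — the offer is extended (Jul 2, 2014), the onsite loop is held (May 13, 2014); the later is Jul 2, 2014.
The candidate's start date arrives: Jul 2, 2014 + 9 days = Jul 11, 2014.

11 July 2014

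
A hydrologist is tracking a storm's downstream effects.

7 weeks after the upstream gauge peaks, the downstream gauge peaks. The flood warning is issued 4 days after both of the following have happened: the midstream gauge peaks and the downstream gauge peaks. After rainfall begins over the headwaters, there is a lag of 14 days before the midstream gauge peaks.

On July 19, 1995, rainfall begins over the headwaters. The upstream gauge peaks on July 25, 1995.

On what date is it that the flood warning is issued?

September 16, 1995

Rainfall begins over the headwaters: Jul 19, 1995.
The midstream gauge peaks: Jul 19, 1995 + 14 days = Aug 2, 1995.
The upstream gauge peaks: Jul 25, 1995.
The downstream gauge peaks: Jul 25, 1995 + 7 weeks = Sep 12, 1995.
Both prerequisites met — the midstream gauge peaks (Aug 2, 1995), the downstream gauge peaks (Sep 12, 1995); the later is Sep 12, 1995.
The flood warning is issued: Sep 12, 1995 + 4 days = Sep 16, 1995.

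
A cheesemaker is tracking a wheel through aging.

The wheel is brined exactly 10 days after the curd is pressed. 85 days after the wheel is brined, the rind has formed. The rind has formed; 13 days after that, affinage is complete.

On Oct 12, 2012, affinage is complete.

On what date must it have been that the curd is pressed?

Jun 26, 2012

Affinage is complete: Oct 12, 2012.
The rind has formed: Oct 12, 2012 − 13 days = Sep 29, 2012.
The wheel is brined: Sep 29, 2012 − 85 days = Jul 6, 2012.
The curd is pressed: Jul 6, 2012 − 10 days = Jun 26, 2012.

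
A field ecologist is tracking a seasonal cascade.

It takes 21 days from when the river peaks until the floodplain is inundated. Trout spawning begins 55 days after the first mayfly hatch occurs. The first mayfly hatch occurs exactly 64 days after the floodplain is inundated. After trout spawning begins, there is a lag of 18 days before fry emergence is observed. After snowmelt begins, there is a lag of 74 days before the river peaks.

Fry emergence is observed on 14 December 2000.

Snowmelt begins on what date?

Fry emergence is observed: Dec 14, 2000.
Trout spawning begins: Dec 14, 2000 − 18 days = Nov 26, 2000.
The first mayfly hatch occurs: Nov 26, 2000 − 55 days = Oct 2, 2000.
The floodplain is inundated: Oct 2, 2000 − 64 days = Jul 30, 2000.
The river peaks: Jul 30, 2000 − 21 days = Jul 9, 2000.
Snowmelt begins: Jul 9, 2000 − 74 days = Apr 26, 2000.

26 April 2000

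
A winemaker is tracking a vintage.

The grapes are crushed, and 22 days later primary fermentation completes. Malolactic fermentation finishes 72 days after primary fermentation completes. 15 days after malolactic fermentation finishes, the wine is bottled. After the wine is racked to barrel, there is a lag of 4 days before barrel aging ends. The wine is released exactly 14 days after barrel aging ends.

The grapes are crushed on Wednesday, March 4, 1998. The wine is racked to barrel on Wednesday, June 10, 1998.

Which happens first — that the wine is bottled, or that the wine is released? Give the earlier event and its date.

The wine is bottled — Sunday, June 21, 1998

The grapes are crushed: Mar 4, 1998.
Primary fermentation completes: Mar 4, 1998 + 22 days = Mar 26, 1998.
Malolactic fermentation finishes: Mar 26, 1998 + 72 days = Jun 6, 1998.
The wine is bottled: Jun 6, 1998 + 15 days = Jun 21, 1998.
The wine is racked to barrel: Jun 10, 1998.
Barrel aging ends: Jun 10, 1998 + 4 days = Jun 14, 1998.
The wine is released: Jun 14, 1998 + 14 days = Jun 28, 1998.
Comparing: the wine is bottled on Jun 21, 1998 vs the wine is released on Jun 28, 1998. Earlier: the wine is bottled.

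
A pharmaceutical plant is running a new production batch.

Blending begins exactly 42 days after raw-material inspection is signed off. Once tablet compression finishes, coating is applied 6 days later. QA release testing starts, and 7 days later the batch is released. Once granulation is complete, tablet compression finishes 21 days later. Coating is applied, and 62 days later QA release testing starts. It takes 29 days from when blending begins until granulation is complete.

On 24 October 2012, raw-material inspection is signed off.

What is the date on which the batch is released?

Raw-material inspection is signed off: Oct 24, 2012.
Blending begins: Oct 24, 2012 + 42 days = Dec 5, 2012.
Granulation is complete: Dec 5, 2012 + 29 days = Jan 3, 2013.
Tablet compression finishes: Jan 3, 2013 + 21 days = Jan 24, 2013.
Coating is applied: Jan 24, 2013 + 6 days = Jan 30, 2013.
QA release testing starts: Jan 30, 2013 + 62 days = Apr 2, 2013.
The batch is released: Apr 2, 2013 + 7 days = Apr 9, 2013.

9 April 2013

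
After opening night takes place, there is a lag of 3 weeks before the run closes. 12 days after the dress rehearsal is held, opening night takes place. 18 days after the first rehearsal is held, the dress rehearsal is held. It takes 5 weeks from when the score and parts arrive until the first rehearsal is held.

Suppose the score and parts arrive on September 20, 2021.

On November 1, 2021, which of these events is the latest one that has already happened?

The first rehearsal is held

The score and parts arrive: Sep 20, 2021.
The first rehearsal is held: Sep 20, 2021 + 5 weeks = Oct 25, 2021.
The dress rehearsal is held: Oct 25, 2021 + 18 days = Nov 12, 2021.
Opening night takes place: Nov 12, 2021 + 12 days = Nov 24, 2021.
The run closes: Nov 24, 2021 + 3 weeks = Dec 15, 2021.
Nov 1, 2021 falls between when the first rehearsal is held (Oct 25, 2021) and when the dress rehearsal is held (Nov 12, 2021).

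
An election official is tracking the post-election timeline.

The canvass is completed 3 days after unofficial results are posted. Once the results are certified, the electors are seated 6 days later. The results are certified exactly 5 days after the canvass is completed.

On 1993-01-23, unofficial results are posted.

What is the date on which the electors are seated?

1993-02-06

Unofficial results are posted: Jan 23, 1993.
The canvass is completed: Jan 23, 1993 + 3 days = Jan 26, 1993.
The results are certified: Jan 26, 1993 + 5 days = Jan 31, 1993.
The electors are seated: Jan 31, 1993 + 6 days = Feb 6, 1993.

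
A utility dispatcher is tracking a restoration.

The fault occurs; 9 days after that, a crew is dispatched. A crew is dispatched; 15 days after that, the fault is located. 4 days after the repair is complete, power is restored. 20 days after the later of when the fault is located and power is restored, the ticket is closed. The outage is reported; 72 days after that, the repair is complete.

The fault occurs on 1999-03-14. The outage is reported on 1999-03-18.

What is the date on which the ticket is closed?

1999-06-22

The fault occurs: Mar 14, 1999.
A crew is dispatched: Mar 14, 1999 + 9 days = Mar 23, 1999.
The fault is located: Mar 23, 1999 + 15 days = Apr 7, 1999.
The outage is reported: Mar 18, 1999.
The repair is complete: Mar 18, 1999 + 72 days = May 29, 1999.
Power is restored: May 29, 1999 + 4 days = Jun 2, 1999.
Both prerequisites met — the fault is located (Apr 7, 1999), power is restored (Jun 2, 1999); the later is Jun 2, 1999.
The ticket is closed: Jun 2, 1999 + 20 days = Jun 22, 1999.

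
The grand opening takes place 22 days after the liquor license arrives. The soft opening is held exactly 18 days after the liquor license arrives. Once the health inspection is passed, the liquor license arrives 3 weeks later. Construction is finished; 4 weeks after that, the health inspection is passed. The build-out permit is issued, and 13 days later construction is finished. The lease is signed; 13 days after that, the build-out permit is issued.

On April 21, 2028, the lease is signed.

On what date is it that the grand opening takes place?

July 27, 2028

The lease is signed: Apr 21, 2028.
The build-out permit is issued: Apr 21, 2028 + 13 days = May 4, 2028.
Construction is finished: May 4, 2028 + 13 days = May 17, 2028.
The health inspection is passed: May 17, 2028 + 4 weeks = Jun 14, 2028.
The liquor license arrives: Jun 14, 2028 + 3 weeks = Jul 5, 2028.
The grand opening takes place: Jul 5, 2028 + 22 days = Jul 27, 2028.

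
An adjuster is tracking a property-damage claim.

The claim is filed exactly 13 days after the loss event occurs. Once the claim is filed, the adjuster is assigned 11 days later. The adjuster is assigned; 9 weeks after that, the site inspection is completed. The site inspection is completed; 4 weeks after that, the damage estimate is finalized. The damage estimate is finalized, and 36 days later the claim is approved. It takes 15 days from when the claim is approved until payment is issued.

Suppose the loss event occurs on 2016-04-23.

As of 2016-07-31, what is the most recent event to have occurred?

The site inspection is completed

The loss event occurs: Apr 23, 2016.
The claim is filed: Apr 23, 2016 + 13 days = May 6, 2016.
The adjuster is assigned: May 6, 2016 + 11 days = May 17, 2016.
The site inspection is completed: May 17, 2016 + 9 weeks = Jul 19, 2016.
The damage estimate is finalized: Jul 19, 2016 + 4 weeks = Aug 16, 2016.
The claim is approved: Aug 16, 2016 + 36 days = Sep 21, 2016.
Payment is issued: Sep 21, 2016 + 15 days = Oct 6, 2016.
Jul 31, 2016 falls between when the site inspection is completed (Jul 19, 2016) and when the damage estimate is finalized (Aug 16, 2016).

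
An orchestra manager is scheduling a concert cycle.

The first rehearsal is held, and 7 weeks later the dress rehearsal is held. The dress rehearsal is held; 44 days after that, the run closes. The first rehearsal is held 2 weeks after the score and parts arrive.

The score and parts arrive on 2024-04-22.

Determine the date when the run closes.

2024-08-07

The score and parts arrive: Apr 22, 2024.
The first rehearsal is held: Apr 22, 2024 + 2 weeks = May 6, 2024.
The dress rehearsal is held: May 6, 2024 + 7 weeks = Jun 24, 2024.
The run closes: Jun 24, 2024 + 44 days = Aug 7, 2024.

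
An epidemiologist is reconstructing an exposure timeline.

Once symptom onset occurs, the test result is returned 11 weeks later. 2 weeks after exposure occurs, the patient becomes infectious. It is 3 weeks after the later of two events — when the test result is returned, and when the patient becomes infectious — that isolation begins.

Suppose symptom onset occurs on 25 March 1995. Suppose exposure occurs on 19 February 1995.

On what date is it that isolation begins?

1 July 1995

Symptom onset occurs: Mar 25, 1995.
The test result is returned: Mar 25, 1995 + 11 weeks = Jun 10, 1995.
Exposure occurs: Feb 19, 1995.
The patient becomes infectious: Feb 19, 1995 + 2 weeks = Mar 5, 1995.
Both prerequisites met — the test result is returned (Jun 10, 1995), the patient becomes infectious (Mar 5, 1995); the later is Jun 10, 1995.
Isolation begins: Jun 10, 1995 + 3 weeks = Jul 1, 1995.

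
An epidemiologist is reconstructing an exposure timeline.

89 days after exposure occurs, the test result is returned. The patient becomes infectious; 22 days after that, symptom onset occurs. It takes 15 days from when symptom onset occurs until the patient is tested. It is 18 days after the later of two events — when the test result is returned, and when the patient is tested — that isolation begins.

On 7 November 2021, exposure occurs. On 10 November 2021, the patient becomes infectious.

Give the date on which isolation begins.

Exposure occurs: Nov 7, 2021.
The test result is returned: Nov 7, 2021 + 89 days = Feb 4, 2022.
The patient becomes infectious: Nov 10, 2021.
Symptom onset occurs: Nov 10, 2021 + 22 days = Dec 2, 2021.
The patient is tested: Dec 2, 2021 + 15 days = Dec 17, 2021.
Both prerequisites met — the test result is returned (Feb 4, 2022), the patient is tested (Dec 17, 2021); the later is Feb 4, 2022.
Isolation begins: Feb 4, 2022 + 18 days = Feb 22, 2022.

22 February 2022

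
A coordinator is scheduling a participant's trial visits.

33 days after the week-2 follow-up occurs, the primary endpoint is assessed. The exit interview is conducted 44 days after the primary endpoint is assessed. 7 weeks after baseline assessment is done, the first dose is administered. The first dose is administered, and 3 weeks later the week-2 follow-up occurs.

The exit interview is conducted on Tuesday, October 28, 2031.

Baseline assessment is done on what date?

Tuesday, June 3, 2031

The exit interview is conducted: Oct 28, 2031.
The primary endpoint is assessed: Oct 28, 2031 − 44 days = Sep 14, 2031.
The week-2 follow-up occurs: Sep 14, 2031 − 33 days = Aug 12, 2031.
The first dose is administered: Aug 12, 2031 − 3 weeks = Jul 22, 2031.
Baseline assessment is done: Jul 22, 2031 − 7 weeks = Jun 3, 2031.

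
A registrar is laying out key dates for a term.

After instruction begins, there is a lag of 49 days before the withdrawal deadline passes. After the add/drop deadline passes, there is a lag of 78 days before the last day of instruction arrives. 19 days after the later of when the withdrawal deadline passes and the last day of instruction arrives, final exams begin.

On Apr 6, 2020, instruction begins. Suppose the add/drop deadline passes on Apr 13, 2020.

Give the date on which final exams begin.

Instruction begins: Apr 6, 2020.
The withdrawal deadline passes: Apr 6, 2020 + 49 days = May 25, 2020.
The add/drop deadline passes: Apr 13, 2020.
The last day of instruction arrives: Apr 13, 2020 + 78 days = Jun 30, 2020.
Both prerequisites met — the withdrawal deadline passes (May 25, 2020), the last day of instruction arrives (Jun 30, 2020); the later is Jun 30, 2020.
Final exams begin: Jun 30, 2020 + 19 days = Jul 19, 2020.

Jul 19, 2020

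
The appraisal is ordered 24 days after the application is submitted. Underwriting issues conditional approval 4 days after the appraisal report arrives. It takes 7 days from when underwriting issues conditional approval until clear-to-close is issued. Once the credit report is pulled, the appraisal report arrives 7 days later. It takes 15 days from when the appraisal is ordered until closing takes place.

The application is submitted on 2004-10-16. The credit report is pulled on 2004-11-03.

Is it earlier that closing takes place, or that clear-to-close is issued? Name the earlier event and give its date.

The application is submitted: Oct 16, 2004.
The appraisal is ordered: Oct 16, 2004 + 24 days = Nov 9, 2004.
Closing takes place: Nov 9, 2004 + 15 days = Nov 24, 2004.
The credit report is pulled: Nov 3, 2004.
The appraisal report arrives: Nov 3, 2004 + 7 days = Nov 10, 2004.
Underwriting issues conditional approval: Nov 10, 2004 + 4 days = Nov 14, 2004.
Clear-to-close is issued: Nov 14, 2004 + 7 days = Nov 21, 2004.
Comparing: closing takes place on Nov 24, 2004 vs clear-to-close is issued on Nov 21, 2004. Earlier: clear-to-close is issued.

Clear-to-close is issued — 2004-11-21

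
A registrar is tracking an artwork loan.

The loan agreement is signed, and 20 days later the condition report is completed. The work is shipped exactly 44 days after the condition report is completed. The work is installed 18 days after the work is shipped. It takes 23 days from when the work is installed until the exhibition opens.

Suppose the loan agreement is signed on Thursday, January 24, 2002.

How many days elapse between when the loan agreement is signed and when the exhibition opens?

105 days

Causal path: the loan agreement is signed → the condition report is completed → the work is shipped → the work is installed → the exhibition opens.
Total delay along the path: 20 + 44 + 18 + 23 = 105 days.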